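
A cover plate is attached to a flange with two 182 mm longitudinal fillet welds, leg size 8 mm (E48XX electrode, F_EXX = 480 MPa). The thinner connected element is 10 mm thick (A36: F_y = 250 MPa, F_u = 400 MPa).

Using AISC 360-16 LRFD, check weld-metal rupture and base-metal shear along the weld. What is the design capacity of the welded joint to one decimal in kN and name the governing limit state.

444.7 kN (weld metal governs)

Weld metal: throat = 0.707×8 = 5.656 mm, L = 2×182 = 364 mm. φR_n = 0.75 × 0.6 × 480 × 5.656 × 364 = 444.7 kN.
Base metal shear (10 mm plate): yield φR_n = 1.0×0.6×250×10×364 = 546.0 kN; rupture φR_n = 0.75×0.6×400×10×364 = 655.2 kN; take 546.0 kN (yield).
Governing: min(444.7, 546.0) = 444.7 kN → weld metal.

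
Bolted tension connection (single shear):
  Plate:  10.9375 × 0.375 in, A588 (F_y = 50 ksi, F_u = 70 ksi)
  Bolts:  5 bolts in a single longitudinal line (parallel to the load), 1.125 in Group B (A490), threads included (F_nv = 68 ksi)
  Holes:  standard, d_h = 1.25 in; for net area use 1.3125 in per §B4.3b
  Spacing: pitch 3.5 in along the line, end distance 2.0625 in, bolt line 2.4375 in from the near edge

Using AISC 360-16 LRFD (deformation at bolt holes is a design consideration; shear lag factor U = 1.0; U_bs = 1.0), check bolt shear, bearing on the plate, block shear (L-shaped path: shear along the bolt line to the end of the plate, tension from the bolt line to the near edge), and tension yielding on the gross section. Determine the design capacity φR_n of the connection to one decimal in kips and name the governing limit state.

155.0 kips (block shear governs)

Bolt shear: A_b = π(1.125)²/4 = 0.99402 in². φR_n = 0.75 × 68 × 0.99402 × 5 × 1 = 253.5 kips.
Bearing (0.375 in plate, F_u = 70 ksi): end bolts L_c = 2.0625 − 1.25/2 = 1.4375, R_n = min(1.2×1.4375×0.375×70, 2.4×1.125×0.375×70) = 45.281 kips/bolt; interior L_c = 3.5 − 1.25 = 2.25, R_n = 70.875 kips/bolt. φR_n = 0.75 × (1×45.281 + 4×70.875) = 246.6 kips.
Block shear: shear path 1×[2.0625+4×3.5] = 1×16.0625 in, A_gv = 6.0234, A_nv = 1×(16.0625 − 4.5×1.3125)×0.375 = 3.8086 in²; tension to near edge: (2.4375 − 0.5×1.3125)×0.375 = 0.66797 in². R_n = min(0.6×70×3.8086, 0.6×50×6.0234) + 1.0×70×0.66797 = min(159.96, 180.7) + 46.758 = 206.72 kips. φR_n = 0.75 × 206.72 = 155.0 kips.
Tension yield (gross): A_g = 10.9375×0.375 = 4.1016 in². φR_n = 0.90 × 50 × 4.1016 = 184.6 kips.
Governing: min(253.5, 246.6, 155.0, 184.6) = 155.0 kips → block shear.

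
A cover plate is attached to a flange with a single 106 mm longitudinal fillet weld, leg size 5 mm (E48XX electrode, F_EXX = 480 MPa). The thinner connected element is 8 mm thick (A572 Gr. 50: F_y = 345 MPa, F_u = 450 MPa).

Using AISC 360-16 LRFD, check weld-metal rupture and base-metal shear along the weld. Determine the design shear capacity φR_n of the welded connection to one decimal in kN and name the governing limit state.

Weld metal: throat = 0.707×5 = 3.535 mm, L = 106 mm. φR_n = 0.75 × 0.6 × 480 × 3.535 × 106 = 80.9 kN.
Base metal shear (8 mm plate): yield φR_n = 1.0×0.6×345×8×106 = 175.5 kN; rupture φR_n = 0.75×0.6×450×8×106 = 171.7 kN; take 171.7 kN (rupture).
Governing: min(80.9, 171.7) = 80.9 kN → weld metal.

80.9 kN (weld metal governs)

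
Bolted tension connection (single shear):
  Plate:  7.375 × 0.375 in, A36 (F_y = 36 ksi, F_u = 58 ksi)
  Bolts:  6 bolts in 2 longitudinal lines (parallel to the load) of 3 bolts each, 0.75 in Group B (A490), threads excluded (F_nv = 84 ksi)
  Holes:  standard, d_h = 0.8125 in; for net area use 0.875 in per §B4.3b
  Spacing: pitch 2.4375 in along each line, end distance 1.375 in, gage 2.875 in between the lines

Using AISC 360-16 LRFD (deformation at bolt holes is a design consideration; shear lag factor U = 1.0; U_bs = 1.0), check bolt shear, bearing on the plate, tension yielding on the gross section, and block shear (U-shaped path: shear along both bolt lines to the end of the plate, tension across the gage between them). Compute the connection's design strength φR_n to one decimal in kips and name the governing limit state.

Bolt shear: A_b = π(0.75)²/4 = 0.44179 in². φR_n = 0.75 × 84 × 0.44179 × 6 × 1 = 167.0 kips.
Bearing (0.375 in plate, F_u = 58 ksi): end bolts L_c = 1.375 − 0.8125/2 = 0.96875, R_n = min(1.2×0.96875×0.375×58, 2.4×0.75×0.375×58) = 25.284 kips/bolt; interior L_c = 2.4375 − 0.8125 = 1.625, R_n = 39.15 kips/bolt. φR_n = 0.75 × (2×25.284 + 4×39.15) = 155.4 kips.
Tension yield (gross): A_g = 7.375×0.375 = 2.7656 in². φR_n = 0.90 × 36 × 2.7656 = 89.6 kips.
Block shear: shear path 2×[1.375+2×2.4375] = 2×6.25 in, A_gv = 4.6875, A_nv = 2×(6.25 − 2.5×0.875)×0.375 = 3.0469 in²; tension across gage: (2.875 − 1×0.875)×0.375 = 0.75 in². R_n = min(0.6×58×3.0469, 0.6×36×4.6875) + 1.0×58×0.75 = min(106.03, 101.25) + 43.5 = 144.75 kips. φR_n = 0.75 × 144.75 = 108.6 kips.
Governing: min(167.0, 155.4, 89.6, 108.6) = 89.6 kips → gross-section yield.

89.6 kips (gross-section yield governs)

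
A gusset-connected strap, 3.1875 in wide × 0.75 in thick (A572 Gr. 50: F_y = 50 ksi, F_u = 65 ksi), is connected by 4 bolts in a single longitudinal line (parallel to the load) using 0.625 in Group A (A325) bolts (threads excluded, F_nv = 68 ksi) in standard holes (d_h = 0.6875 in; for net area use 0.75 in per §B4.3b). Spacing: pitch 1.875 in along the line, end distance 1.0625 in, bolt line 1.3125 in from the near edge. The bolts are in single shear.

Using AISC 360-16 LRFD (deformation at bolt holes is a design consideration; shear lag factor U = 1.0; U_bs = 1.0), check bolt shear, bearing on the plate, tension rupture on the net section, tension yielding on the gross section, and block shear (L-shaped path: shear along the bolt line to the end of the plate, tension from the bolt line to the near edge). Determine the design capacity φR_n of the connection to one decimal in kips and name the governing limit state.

62.6 kips (bolt shear governs)

Bolt shear: A_b = π(0.625)²/4 = 0.3068 in². φR_n = 0.75 × 68 × 0.3068 × 4 × 1 = 62.6 kips.
Bearing (0.75 in plate, F_u = 65 ksi): end bolts L_c = 1.0625 − 0.6875/2 = 0.71875, R_n = min(1.2×0.71875×0.75×65, 2.4×0.625×0.75×65) = 42.047 kips/bolt; interior L_c = 1.875 − 0.6875 = 1.1875, R_n = 69.469 kips/bolt. φR_n = 0.75 × (1×42.047 + 3×69.469) = 187.8 kips.
Tension rupture (net): A_n = (3.1875 − 1×0.75)×0.75 = 1.8281 in² (U = 1.0, A_e = A_n). φR_n = 0.75 × 65 × 1.8281 = 89.1 kips.
Tension yield (gross): A_g = 3.1875×0.75 = 2.3906 in². φR_n = 0.90 × 50 × 2.3906 = 107.6 kips.
Block shear: shear path 1×[1.0625+3×1.875] = 1×6.6875 in, A_gv = 5.0156, A_nv = 1×(6.6875 − 3.5×0.75)×0.75 = 3.0469 in²; tension to near edge: (1.3125 − 0.5×0.75)×0.75 = 0.70313 in². R_n = min(0.6×65×3.0469, 0.6×50×5.0156) + 1.0×65×0.70313 = min(118.83, 150.47) + 45.703 = 164.53 kips. φR_n = 0.75 × 164.53 = 123.4 kips.
Governing: min(62.6, 187.8, 89.1, 107.6, 123.4) = 62.6 kips → bolt shear.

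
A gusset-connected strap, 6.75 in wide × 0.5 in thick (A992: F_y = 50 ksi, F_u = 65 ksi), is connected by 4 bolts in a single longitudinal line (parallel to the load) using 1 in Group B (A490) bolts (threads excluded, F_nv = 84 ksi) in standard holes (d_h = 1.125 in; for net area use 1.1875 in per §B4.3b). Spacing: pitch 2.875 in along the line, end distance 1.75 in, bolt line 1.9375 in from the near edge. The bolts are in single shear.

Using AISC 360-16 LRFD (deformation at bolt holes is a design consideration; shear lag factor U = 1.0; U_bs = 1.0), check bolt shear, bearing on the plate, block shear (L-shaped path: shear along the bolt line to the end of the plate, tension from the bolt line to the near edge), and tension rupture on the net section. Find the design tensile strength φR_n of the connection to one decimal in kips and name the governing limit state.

Bolt shear: A_b = π(1)²/4 = 0.7854 in². φR_n = 0.75 × 84 × 0.7854 × 4 × 1 = 197.9 kips.
Bearing (0.5 in plate, F_u = 65 ksi): end bolts L_c = 1.75 − 1.125/2 = 1.1875, R_n = min(1.2×1.1875×0.5×65, 2.4×1×0.5×65) = 46.313 kips/bolt; interior L_c = 2.875 − 1.125 = 1.75, R_n = 68.25 kips/bolt. φR_n = 0.75 × (1×46.313 + 3×68.25) = 188.3 kips.
Block shear: shear path 1×[1.75+3×2.875] = 1×10.375 in, A_gv = 5.1875, A_nv = 1×(10.375 − 3.5×1.1875)×0.5 = 3.1094 in²; tension to near edge: (1.9375 − 0.5×1.1875)×0.5 = 0.67188 in². R_n = min(0.6×65×3.1094, 0.6×50×5.1875) + 1.0×65×0.67188 = min(121.27, 155.63) + 43.672 = 164.94 kips. φR_n = 0.75 × 164.94 = 123.7 kips.
Tension rupture (net): A_n = (6.75 − 1×1.1875)×0.5 = 2.7813 in² (U = 1.0, A_e = A_n). φR_n = 0.75 × 65 × 2.7813 = 135.6 kips.
Governing: min(197.9, 188.3, 123.7, 135.6) = 123.7 kips → block shear.

123.7 kips (block shear governs)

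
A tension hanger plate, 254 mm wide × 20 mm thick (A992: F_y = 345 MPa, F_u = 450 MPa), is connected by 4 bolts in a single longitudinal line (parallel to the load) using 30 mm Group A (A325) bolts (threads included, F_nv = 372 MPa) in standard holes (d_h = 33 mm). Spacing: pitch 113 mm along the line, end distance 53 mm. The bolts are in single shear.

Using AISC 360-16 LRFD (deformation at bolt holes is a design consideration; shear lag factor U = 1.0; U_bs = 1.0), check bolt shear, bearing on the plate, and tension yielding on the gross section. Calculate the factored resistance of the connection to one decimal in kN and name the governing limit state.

Bolt shear: A_b = π(30)²/4 = 706.86 mm². φR_n = 0.75 × 372 × 706.86 × 4 × 1 = 788.9 kN.
Bearing (20 mm plate, F_u = 450 MPa): end bolts L_c = 53 − 33/2 = 36.5, R_n = min(1.2×36.5×20×450, 2.4×30×20×450) = 394.2 kN/bolt; interior L_c = 113 − 33 = 80, R_n = 648 kN/bolt. φR_n = 0.75 × (1×394.2 + 3×648) = 1753.7 kN.
Tension yield (gross): A_g = 254×20 = 5080 mm². φR_n = 0.90 × 345 × 5080 = 1577.3 kN.
Governing: min(788.9, 1753.7, 1577.3) = 788.9 kN → bolt shear.

788.9 kN (bolt shear governs)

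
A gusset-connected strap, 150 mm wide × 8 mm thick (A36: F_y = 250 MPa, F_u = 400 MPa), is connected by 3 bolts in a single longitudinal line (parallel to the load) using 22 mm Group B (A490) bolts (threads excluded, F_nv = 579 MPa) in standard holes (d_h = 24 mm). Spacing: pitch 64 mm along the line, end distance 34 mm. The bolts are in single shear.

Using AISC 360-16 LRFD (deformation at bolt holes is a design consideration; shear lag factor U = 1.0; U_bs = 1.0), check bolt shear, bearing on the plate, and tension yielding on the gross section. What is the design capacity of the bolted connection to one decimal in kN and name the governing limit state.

Bolt shear: A_b = π(22)²/4 = 380.13 mm². φR_n = 0.75 × 579 × 380.13 × 3 × 1 = 495.2 kN.
Bearing (8 mm plate, F_u = 400 MPa): end bolts L_c = 34 − 24/2 = 22, R_n = min(1.2×22×8×400, 2.4×22×8×400) = 84.48 kN/bolt; interior L_c = 64 − 24 = 40, R_n = 153.6 kN/bolt. φR_n = 0.75 × (1×84.48 + 2×153.6) = 293.8 kN.
Tension yield (gross): A_g = 150×8 = 1200 mm². φR_n = 0.90 × 250 × 1200 = 270.0 kN.
Governing: min(495.2, 293.8, 270.0) = 270.0 kN → gross-section yield.

270.0 kN (gross-section yield governs)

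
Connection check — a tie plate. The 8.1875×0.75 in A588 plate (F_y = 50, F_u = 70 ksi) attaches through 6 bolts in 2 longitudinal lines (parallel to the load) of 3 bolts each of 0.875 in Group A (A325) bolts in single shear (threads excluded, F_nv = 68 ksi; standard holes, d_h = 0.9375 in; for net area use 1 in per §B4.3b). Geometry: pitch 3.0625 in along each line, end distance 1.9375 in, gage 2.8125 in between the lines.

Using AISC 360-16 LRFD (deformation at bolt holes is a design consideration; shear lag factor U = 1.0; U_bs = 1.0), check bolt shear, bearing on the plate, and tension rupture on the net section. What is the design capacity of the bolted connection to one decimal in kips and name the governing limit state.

Bolt shear: A_b = π(0.875)²/4 = 0.60132 in². φR_n = 0.75 × 68 × 0.60132 × 6 × 1 = 184.0 kips.
Bearing (0.75 in plate, F_u = 70 ksi): end bolts L_c = 1.9375 − 0.9375/2 = 1.46875, R_n = min(1.2×1.46875×0.75×70, 2.4×0.875×0.75×70) = 92.531 kips/bolt; interior L_c = 3.0625 − 0.9375 = 2.125, R_n = 110.25 kips/bolt. φR_n = 0.75 × (2×92.531 + 4×110.25) = 469.5 kips.
Tension rupture (net): A_n = (8.1875 − 2×1)×0.75 = 4.6406 in² (U = 1.0, A_e = A_n). φR_n = 0.75 × 70 × 4.6406 = 243.6 kips.
Governing: min(184.0, 469.5, 243.6) = 184.0 kips → bolt shear.

184.0 kips (bolt shear governs)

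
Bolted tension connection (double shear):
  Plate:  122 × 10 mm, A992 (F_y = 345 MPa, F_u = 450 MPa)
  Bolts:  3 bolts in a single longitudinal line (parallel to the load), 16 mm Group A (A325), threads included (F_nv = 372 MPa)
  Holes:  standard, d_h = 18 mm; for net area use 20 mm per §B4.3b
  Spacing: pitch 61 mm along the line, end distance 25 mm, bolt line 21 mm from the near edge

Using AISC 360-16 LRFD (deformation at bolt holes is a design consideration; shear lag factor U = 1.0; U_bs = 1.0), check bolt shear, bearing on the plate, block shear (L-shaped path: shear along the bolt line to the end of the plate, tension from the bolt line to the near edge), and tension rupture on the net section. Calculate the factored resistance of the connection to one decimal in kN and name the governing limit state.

Bolt shear: A_b = π(16)²/4 = 201.06 mm². φR_n = 0.75 × 372 × 201.06 × 3 × 2 = 336.6 kN.
Bearing (10 mm plate, F_u = 450 MPa): end bolts L_c = 25 − 18/2 = 16, R_n = min(1.2×16×10×450, 2.4×16×10×450) = 86.4 kN/bolt; interior L_c = 61 − 18 = 43, R_n = 172.8 kN/bolt. φR_n = 0.75 × (1×86.4 + 2×172.8) = 324.0 kN.
Block shear: shear path 1×[25+2×61] = 1×147 mm, A_gv = 1470, A_nv = 1×(147 − 2.5×20)×10 = 970 mm²; tension to near edge: (21 − 0.5×20)×10 = 110 mm². R_n = min(0.6×450×970, 0.6×345×1470) + 1.0×450×110 = min(261.9, 304.29) + 49.5 = 311.4 kN. φR_n = 0.75 × 311.4 = 233.6 kN.
Tension rupture (net): A_n = (122 − 1×20)×10 = 1020 mm² (U = 1.0, A_e = A_n). φR_n = 0.75 × 450 × 1020 = 344.3 kN.
Governing: min(336.6, 324.0, 233.6, 344.3) = 233.6 kN → block shear.

233.6 kN (block shear governs)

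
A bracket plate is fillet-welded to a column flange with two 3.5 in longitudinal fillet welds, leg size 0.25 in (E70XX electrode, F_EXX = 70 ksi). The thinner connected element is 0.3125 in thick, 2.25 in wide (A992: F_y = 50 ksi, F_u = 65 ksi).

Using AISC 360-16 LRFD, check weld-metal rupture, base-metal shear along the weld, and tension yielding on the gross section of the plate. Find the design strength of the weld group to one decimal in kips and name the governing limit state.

Weld metal: throat = 0.707×0.25 = 0.17675 in, L = 2×3.5 = 7 in. φR_n = 0.75 × 0.6 × 70 × 0.17675 × 7 = 39.0 kips.
Base metal shear (0.3125 in plate): yield φR_n = 1.0×0.6×50×0.3125×7 = 65.6 kips; rupture φR_n = 0.75×0.6×65×0.3125×7 = 64.0 kips; take 64.0 kips (rupture).
Tension yield (gross): A_g = 2.25×0.3125 = 0.70313 in². φR_n = 0.90 × 50 × 0.70313 = 31.6 kips.
Governing: min(39.0, 64.0, 31.6) = 31.6 kips → gross-section yield.

31.6 kips (gross-section yield governs)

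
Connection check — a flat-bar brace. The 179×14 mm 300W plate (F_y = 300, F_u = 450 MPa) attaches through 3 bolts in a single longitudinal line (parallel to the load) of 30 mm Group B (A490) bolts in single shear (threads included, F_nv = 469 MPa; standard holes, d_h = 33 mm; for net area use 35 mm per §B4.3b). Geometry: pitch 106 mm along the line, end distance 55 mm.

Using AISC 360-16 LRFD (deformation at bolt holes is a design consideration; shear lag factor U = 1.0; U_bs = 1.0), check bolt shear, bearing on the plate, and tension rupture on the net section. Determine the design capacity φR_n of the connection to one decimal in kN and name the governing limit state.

680.4 kN (net-section rupture governs)

Bolt shear: A_b = π(30)²/4 = 706.86 mm². φR_n = 0.75 × 469 × 706.86 × 3 × 1 = 745.9 kN.
Bearing (14 mm plate, F_u = 450 MPa): end bolts L_c = 55 − 33/2 = 38.5, R_n = min(1.2×38.5×14×450, 2.4×30×14×450) = 291.06 kN/bolt; interior L_c = 106 − 33 = 73, R_n = 453.6 kN/bolt. φR_n = 0.75 × (1×291.06 + 2×453.6) = 898.7 kN.
Tension rupture (net): A_n = (179 − 1×35)×14 = 2016 mm² (U = 1.0, A_e = A_n). φR_n = 0.75 × 450 × 2016 = 680.4 kN.
Governing: min(745.9, 898.7, 680.4) = 680.4 kN → net-section rupture.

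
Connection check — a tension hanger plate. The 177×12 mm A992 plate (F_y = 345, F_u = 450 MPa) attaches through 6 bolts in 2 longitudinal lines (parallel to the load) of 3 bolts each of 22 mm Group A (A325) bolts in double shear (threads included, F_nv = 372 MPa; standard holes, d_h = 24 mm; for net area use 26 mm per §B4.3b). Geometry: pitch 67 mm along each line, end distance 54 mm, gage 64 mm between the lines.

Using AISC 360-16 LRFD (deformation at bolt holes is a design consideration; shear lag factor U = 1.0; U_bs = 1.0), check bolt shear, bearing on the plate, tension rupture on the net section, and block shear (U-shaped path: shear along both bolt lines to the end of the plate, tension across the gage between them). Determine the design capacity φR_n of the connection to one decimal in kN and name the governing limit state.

506.3 kN (net-section rupture governs)

Bolt shear: A_b = π(22)²/4 = 380.13 mm². φR_n = 0.75 × 372 × 380.13 × 6 × 2 = 1272.7 kN.
Bearing (12 mm plate, F_u = 450 MPa): end bolts L_c = 54 − 24/2 = 42, R_n = min(1.2×42×12×450, 2.4×22×12×450) = 272.16 kN/bolt; interior L_c = 67 − 24 = 43, R_n = 278.64 kN/bolt. φR_n = 0.75 × (2×272.16 + 4×278.64) = 1244.2 kN.
Tension rupture (net): A_n = (177 − 2×26)×12 = 1500 mm² (U = 1.0, A_e = A_n). φR_n = 0.75 × 450 × 1500 = 506.3 kN.
Block shear: shear path 2×[54+2×67] = 2×188 mm, A_gv = 4512, A_nv = 2×(188 − 2.5×26)×12 = 2952 mm²; tension across gage: (64 − 1×26)×12 = 456 mm². R_n = min(0.6×450×2952, 0.6×345×4512) + 1.0×450×456 = min(797.04, 933.98) + 205.2 = 1002.2 kN. φR_n = 0.75 × 1002.2 = 751.7 kN.
Governing: min(1272.7, 1244.2, 506.3, 751.7) = 506.3 kN → net-section rupture.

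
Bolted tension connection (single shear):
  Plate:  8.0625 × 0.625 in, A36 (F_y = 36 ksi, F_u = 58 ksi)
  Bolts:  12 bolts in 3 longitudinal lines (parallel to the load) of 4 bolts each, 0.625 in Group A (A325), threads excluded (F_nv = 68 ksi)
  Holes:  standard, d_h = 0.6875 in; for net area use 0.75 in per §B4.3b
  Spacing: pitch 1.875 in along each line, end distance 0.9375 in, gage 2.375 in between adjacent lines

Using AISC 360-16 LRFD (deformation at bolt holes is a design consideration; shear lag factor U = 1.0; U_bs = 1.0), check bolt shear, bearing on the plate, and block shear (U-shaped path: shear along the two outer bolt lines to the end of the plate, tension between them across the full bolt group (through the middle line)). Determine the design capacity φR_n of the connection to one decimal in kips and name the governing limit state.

187.8 kips (bolt shear governs)

Bolt shear: A_b = π(0.625)²/4 = 0.3068 in². φR_n = 0.75 × 68 × 0.3068 × 12 × 1 = 187.8 kips.
Bearing (0.625 in plate, F_u = 58 ksi): end bolts L_c = 0.9375 − 0.6875/2 = 0.59375, R_n = min(1.2×0.59375×0.625×58, 2.4×0.625×0.625×58) = 25.828 kips/bolt; interior L_c = 1.875 − 0.6875 = 1.1875, R_n = 51.656 kips/bolt. φR_n = 0.75 × (3×25.828 + 9×51.656) = 406.8 kips.
Block shear: shear path 2×[0.9375+3×1.875] = 2×6.5625 in, A_gv = 8.2031, A_nv = 2×(6.5625 − 3.5×0.75)×0.625 = 4.9219 in²; tension across gage: (4.75 − 2×0.75)×0.625 = 2.0313 in². R_n = min(0.6×58×4.9219, 0.6×36×8.2031) + 1.0×58×2.0313 = min(171.28, 177.19) + 117.82 = 289.1 kips. φR_n = 0.75 × 289.1 = 216.8 kips.
Governing: min(187.8, 406.8, 216.8) = 187.8 kips → bolt shear.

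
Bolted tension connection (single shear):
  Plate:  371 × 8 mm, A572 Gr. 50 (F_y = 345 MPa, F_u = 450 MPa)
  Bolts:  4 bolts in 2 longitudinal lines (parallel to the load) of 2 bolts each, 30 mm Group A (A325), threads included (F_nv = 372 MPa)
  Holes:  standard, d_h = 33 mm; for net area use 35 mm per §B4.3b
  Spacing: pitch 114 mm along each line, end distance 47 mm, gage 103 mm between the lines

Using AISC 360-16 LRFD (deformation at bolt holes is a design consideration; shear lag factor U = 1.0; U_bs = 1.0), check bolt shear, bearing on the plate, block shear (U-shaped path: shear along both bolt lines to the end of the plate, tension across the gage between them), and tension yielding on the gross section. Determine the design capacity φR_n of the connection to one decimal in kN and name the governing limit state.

Bolt shear: A_b = π(30)²/4 = 706.86 mm². φR_n = 0.75 × 372 × 706.86 × 4 × 1 = 788.9 kN.
Bearing (8 mm plate, F_u = 450 MPa): end bolts L_c = 47 − 33/2 = 30.5, R_n = min(1.2×30.5×8×450, 2.4×30×8×450) = 131.76 kN/bolt; interior L_c = 114 − 33 = 81, R_n = 259.2 kN/bolt. φR_n = 0.75 × (2×131.76 + 2×259.2) = 586.4 kN.
Block shear: shear path 2×[47+1×114] = 2×161 mm, A_gv = 2576, A_nv = 2×(161 − 1.5×35)×8 = 1736 mm²; tension across gage: (103 − 1×35)×8 = 544 mm². R_n = min(0.6×450×1736, 0.6×345×2576) + 1.0×450×544 = min(468.72, 533.23) + 244.8 = 713.52 kN. φR_n = 0.75 × 713.52 = 535.1 kN.
Tension yield (gross): A_g = 371×8 = 2968 mm². φR_n = 0.90 × 345 × 2968 = 921.6 kN.
Governing: min(788.9, 586.4, 535.1, 921.6) = 535.1 kN → block shear.

535.1 kN (block shear governs)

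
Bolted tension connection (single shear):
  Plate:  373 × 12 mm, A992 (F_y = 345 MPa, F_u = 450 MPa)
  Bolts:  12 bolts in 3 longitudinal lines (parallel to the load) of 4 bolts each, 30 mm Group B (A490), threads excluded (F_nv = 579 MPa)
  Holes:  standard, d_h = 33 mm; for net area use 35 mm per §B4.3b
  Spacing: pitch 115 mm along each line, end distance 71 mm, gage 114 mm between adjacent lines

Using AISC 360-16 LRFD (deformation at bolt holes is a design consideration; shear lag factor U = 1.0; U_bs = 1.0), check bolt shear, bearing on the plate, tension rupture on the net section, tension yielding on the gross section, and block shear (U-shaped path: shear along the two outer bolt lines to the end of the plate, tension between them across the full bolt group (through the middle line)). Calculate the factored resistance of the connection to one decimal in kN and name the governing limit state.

Bolt shear: A_b = π(30)²/4 = 706.86 mm². φR_n = 0.75 × 579 × 706.86 × 12 × 1 = 3683.4 kN.
Bearing (12 mm plate, F_u = 450 MPa): end bolts L_c = 71 − 33/2 = 54.5, R_n = min(1.2×54.5×12×450, 2.4×30×12×450) = 353.16 kN/bolt; interior L_c = 115 − 33 = 82, R_n = 388.8 kN/bolt. φR_n = 0.75 × (3×353.16 + 9×388.8) = 3419.0 kN.
Tension rupture (net): A_n = (373 − 3×35)×12 = 3216 mm² (U = 1.0, A_e = A_n). φR_n = 0.75 × 450 × 3216 = 1085.4 kN.
Tension yield (gross): A_g = 373×12 = 4476 mm². φR_n = 0.90 × 345 × 4476 = 1389.8 kN.
Block shear: shear path 2×[71+3×115] = 2×416 mm, A_gv = 9984, A_nv = 2×(416 − 3.5×35)×12 = 7044 mm²; tension across gage: (228 − 2×35)×12 = 1896 mm². R_n = min(0.6×450×7044, 0.6×345×9984) + 1.0×450×1896 = min(1901.9, 2066.7) + 853.2 = 2755.1 kN. φR_n = 0.75 × 2755.1 = 2066.3 kN.
Governing: min(3683.4, 3419.0, 1085.4, 1389.8, 2066.3) = 1085.4 kN → net-section rupture.

1085.4 kN (net-section rupture governs)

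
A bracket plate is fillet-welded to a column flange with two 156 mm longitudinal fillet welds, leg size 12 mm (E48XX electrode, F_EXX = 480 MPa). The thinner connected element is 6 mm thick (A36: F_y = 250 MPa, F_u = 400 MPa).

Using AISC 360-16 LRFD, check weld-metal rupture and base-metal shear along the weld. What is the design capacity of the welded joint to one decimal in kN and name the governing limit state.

280.8 kN (base-metal shear governs)

Weld metal: throat = 0.707×12 = 8.484 mm, L = 2×156 = 312 mm. φR_n = 0.75 × 0.6 × 480 × 8.484 × 312 = 571.8 kN.
Base metal shear (6 mm plate): yield φR_n = 1.0×0.6×250×6×312 = 280.8 kN; rupture φR_n = 0.75×0.6×400×6×312 = 337.0 kN; take 280.8 kN (yield).
Governing: min(571.8, 280.8) = 280.8 kN → base-metal shear.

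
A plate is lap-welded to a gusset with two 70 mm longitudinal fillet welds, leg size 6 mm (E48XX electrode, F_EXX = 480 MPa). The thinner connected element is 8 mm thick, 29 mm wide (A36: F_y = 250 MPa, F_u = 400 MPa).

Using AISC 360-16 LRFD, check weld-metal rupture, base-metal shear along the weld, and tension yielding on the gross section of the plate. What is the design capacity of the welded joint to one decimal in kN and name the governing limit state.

Weld metal: throat = 0.707×6 = 4.242 mm, L = 2×70 = 140 mm. φR_n = 0.75 × 0.6 × 480 × 4.242 × 140 = 128.3 kN.
Base metal shear (8 mm plate): yield φR_n = 1.0×0.6×250×8×140 = 168.0 kN; rupture φR_n = 0.75×0.6×400×8×140 = 201.6 kN; take 168.0 kN (yield).
Tension yield (gross): A_g = 29×8 = 232 mm². φR_n = 0.90 × 250 × 232 = 52.2 kN.
Governing: min(128.3, 168.0, 52.2) = 52.2 kN → gross-section yield.

52.2 kN (gross-section yield governs)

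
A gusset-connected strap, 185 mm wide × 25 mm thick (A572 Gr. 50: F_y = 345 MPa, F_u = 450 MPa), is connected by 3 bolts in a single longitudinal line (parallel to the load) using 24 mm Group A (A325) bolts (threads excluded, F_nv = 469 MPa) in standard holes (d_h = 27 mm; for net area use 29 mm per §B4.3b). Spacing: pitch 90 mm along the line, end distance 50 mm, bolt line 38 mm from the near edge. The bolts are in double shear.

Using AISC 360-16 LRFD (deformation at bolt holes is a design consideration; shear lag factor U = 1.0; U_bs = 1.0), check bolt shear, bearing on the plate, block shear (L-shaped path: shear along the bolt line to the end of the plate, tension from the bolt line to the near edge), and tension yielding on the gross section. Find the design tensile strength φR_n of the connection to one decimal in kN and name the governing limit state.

954.8 kN (bolt shear governs)

Bolt shear: A_b = π(24)²/4 = 452.39 mm². φR_n = 0.75 × 469 × 452.39 × 3 × 2 = 954.8 kN.
Bearing (25 mm plate, F_u = 450 MPa): end bolts L_c = 50 − 27/2 = 36.5, R_n = min(1.2×36.5×25×450, 2.4×24×25×450) = 492.75 kN/bolt; interior L_c = 90 − 27 = 63, R_n = 648 kN/bolt. φR_n = 0.75 × (1×492.75 + 2×648) = 1341.6 kN.
Block shear: shear path 1×[50+2×90] = 1×230 mm, A_gv = 5750, A_nv = 1×(230 − 2.5×29)×25 = 3937.5 mm²; tension to near edge: (38 − 0.5×29)×25 = 587.5 mm². R_n = min(0.6×450×3937.5, 0.6×345×5750) + 1.0×450×587.5 = min(1063.1, 1190.3) + 264.38 = 1327.5 kN. φR_n = 0.75 × 1327.5 = 995.6 kN.
Tension yield (gross): A_g = 185×25 = 4625 mm². φR_n = 0.90 × 345 × 4625 = 1436.1 kN.
Governing: min(954.8, 1341.6, 995.6, 1436.1) = 954.8 kN → bolt shear.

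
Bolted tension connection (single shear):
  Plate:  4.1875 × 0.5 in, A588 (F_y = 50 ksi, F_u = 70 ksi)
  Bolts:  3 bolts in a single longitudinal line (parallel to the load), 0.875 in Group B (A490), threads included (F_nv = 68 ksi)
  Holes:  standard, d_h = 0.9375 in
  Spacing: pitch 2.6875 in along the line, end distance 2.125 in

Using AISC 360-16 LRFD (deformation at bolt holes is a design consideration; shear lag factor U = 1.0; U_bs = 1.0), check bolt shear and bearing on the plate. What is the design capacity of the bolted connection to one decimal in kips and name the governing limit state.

Bolt shear: A_b = π(0.875)²/4 = 0.60132 in². φR_n = 0.75 × 68 × 0.60132 × 3 × 1 = 92.0 kips.
Bearing (0.5 in plate, F_u = 70 ksi): end bolts L_c = 2.125 − 0.9375/2 = 1.65625, R_n = min(1.2×1.65625×0.5×70, 2.4×0.875×0.5×70) = 69.563 kips/bolt; interior L_c = 2.6875 − 0.9375 = 1.75, R_n = 73.5 kips/bolt. φR_n = 0.75 × (1×69.563 + 2×73.5) = 162.4 kips.
Governing: min(92.0, 162.4) = 92.0 kips → bolt shear.

92.0 kips (bolt shear governs)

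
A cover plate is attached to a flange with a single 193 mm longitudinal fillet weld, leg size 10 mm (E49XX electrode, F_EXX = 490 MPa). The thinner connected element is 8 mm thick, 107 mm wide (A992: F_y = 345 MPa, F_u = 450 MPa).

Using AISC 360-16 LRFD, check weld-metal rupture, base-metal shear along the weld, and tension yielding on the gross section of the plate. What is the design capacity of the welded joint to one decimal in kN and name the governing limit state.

265.8 kN (gross-section yield governs)

Weld metal: throat = 0.707×10 = 7.07 mm, L = 193 mm. φR_n = 0.75 × 0.6 × 490 × 7.07 × 193 = 300.9 kN.
Base metal shear (8 mm plate): yield φR_n = 1.0×0.6×345×8×193 = 319.6 kN; rupture φR_n = 0.75×0.6×450×8×193 = 312.7 kN; take 312.7 kN (rupture).
Tension yield (gross): A_g = 107×8 = 856 mm². φR_n = 0.90 × 345 × 856 = 265.8 kN.
Governing: min(300.9, 312.7, 265.8) = 265.8 kN → gross-section yield.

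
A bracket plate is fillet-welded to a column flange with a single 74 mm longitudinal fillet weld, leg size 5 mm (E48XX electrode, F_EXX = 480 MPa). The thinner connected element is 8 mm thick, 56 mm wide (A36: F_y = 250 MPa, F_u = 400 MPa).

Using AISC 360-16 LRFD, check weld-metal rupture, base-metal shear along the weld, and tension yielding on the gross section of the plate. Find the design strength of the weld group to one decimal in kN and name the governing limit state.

Weld metal: throat = 0.707×5 = 3.535 mm, L = 74 mm. φR_n = 0.75 × 0.6 × 480 × 3.535 × 74 = 56.5 kN.
Base metal shear (8 mm plate): yield φR_n = 1.0×0.6×250×8×74 = 88.8 kN; rupture φR_n = 0.75×0.6×400×8×74 = 106.6 kN; take 88.8 kN (yield).
Tension yield (gross): A_g = 56×8 = 448 mm². φR_n = 0.90 × 250 × 448 = 100.8 kN.
Governing: min(56.5, 88.8, 100.8) = 56.5 kN → weld metal.

56.5 kN (weld metal governs)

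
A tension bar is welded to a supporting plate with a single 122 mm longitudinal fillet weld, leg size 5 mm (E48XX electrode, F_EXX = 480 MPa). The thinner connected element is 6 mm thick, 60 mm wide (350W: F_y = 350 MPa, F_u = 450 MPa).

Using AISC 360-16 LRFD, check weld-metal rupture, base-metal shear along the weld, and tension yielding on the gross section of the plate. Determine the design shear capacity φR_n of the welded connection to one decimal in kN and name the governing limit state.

93.2 kN (weld metal governs)

Weld metal: throat = 0.707×5 = 3.535 mm, L = 122 mm. φR_n = 0.75 × 0.6 × 480 × 3.535 × 122 = 93.2 kN.
Base metal shear (6 mm plate): yield φR_n = 1.0×0.6×350×6×122 = 153.7 kN; rupture φR_n = 0.75×0.6×450×6×122 = 148.2 kN; take 148.2 kN (rupture).
Tension yield (gross): A_g = 60×6 = 360 mm². φR_n = 0.90 × 350 × 360 = 113.4 kN.
Governing: min(93.2, 148.2, 113.4) = 93.2 kN → weld metal.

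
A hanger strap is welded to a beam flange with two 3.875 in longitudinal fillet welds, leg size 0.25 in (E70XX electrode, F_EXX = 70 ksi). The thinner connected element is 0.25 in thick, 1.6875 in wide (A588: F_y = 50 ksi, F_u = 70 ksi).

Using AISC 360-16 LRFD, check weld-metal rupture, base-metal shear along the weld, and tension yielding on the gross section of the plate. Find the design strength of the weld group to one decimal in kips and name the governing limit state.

19.0 kips (gross-section yield governs)

Weld metal: throat = 0.707×0.25 = 0.17675 in, L = 2×3.875 = 7.75 in. φR_n = 0.75 × 0.6 × 70 × 0.17675 × 7.75 = 43.1 kips.
Base metal shear (0.25 in plate): yield φR_n = 1.0×0.6×50×0.25×7.75 = 58.1 kips; rupture φR_n = 0.75×0.6×70×0.25×7.75 = 61.0 kips; take 58.1 kips (yield).
Tension yield (gross): A_g = 1.6875×0.25 = 0.42188 in². φR_n = 0.90 × 50 × 0.42188 = 19.0 kips.
Governing: min(43.1, 58.1, 19.0) = 19.0 kips → gross-section yield.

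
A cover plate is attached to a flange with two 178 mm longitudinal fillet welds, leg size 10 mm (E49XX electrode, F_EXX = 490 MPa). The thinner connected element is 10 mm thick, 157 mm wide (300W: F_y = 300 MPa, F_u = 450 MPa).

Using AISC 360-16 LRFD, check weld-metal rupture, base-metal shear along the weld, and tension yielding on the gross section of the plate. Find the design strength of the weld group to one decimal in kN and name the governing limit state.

Weld metal: throat = 0.707×10 = 7.07 mm, L = 2×178 = 356 mm. φR_n = 0.75 × 0.6 × 490 × 7.07 × 356 = 555.0 kN.
Base metal shear (10 mm plate): yield φR_n = 1.0×0.6×300×10×356 = 640.8 kN; rupture φR_n = 0.75×0.6×450×10×356 = 720.9 kN; take 640.8 kN (yield).
Tension yield (gross): A_g = 157×10 = 1570 mm². φR_n = 0.90 × 300 × 1570 = 423.9 kN.
Governing: min(555.0, 640.8, 423.9) = 423.9 kN → gross-section yield.

423.9 kN (gross-section yield governs)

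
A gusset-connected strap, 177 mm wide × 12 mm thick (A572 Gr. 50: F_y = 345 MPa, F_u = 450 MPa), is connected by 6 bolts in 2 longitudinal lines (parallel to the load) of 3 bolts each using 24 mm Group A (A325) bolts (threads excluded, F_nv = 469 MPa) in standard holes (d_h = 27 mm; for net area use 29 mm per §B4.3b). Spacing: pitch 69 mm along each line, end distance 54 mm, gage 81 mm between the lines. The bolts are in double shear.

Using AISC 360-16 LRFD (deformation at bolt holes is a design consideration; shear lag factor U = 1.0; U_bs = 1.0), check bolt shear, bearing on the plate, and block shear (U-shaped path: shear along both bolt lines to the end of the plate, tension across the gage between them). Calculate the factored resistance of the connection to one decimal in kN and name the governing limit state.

Bolt shear: A_b = π(24)²/4 = 452.39 mm². φR_n = 0.75 × 469 × 452.39 × 6 × 2 = 1909.5 kN.
Bearing (12 mm plate, F_u = 450 MPa): end bolts L_c = 54 − 27/2 = 40.5, R_n = min(1.2×40.5×12×450, 2.4×24×12×450) = 262.44 kN/bolt; interior L_c = 69 − 27 = 42, R_n = 272.16 kN/bolt. φR_n = 0.75 × (2×262.44 + 4×272.16) = 1210.1 kN.
Block shear: shear path 2×[54+2×69] = 2×192 mm, A_gv = 4608, A_nv = 2×(192 − 2.5×29)×12 = 2868 mm²; tension across gage: (81 − 1×29)×12 = 624 mm². R_n = min(0.6×450×2868, 0.6×345×4608) + 1.0×450×624 = min(774.36, 953.86) + 280.8 = 1055.2 kN. φR_n = 0.75 × 1055.2 = 791.4 kN.
Governing: min(1909.5, 1210.1, 791.4) = 791.4 kN → block shear.

791.4 kN (block shear governs)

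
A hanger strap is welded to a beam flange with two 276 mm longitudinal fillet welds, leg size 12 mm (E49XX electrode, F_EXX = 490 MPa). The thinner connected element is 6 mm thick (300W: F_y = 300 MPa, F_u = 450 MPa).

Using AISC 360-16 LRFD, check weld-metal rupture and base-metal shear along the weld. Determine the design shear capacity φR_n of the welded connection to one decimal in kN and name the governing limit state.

596.2 kN (base-metal shear governs)

Weld metal: throat = 0.707×12 = 8.484 mm, L = 2×276 = 552 mm. φR_n = 0.75 × 0.6 × 490 × 8.484 × 552 = 1032.6 kN.
Base metal shear (6 mm plate): yield φR_n = 1.0×0.6×300×6×552 = 596.2 kN; rupture φR_n = 0.75×0.6×450×6×552 = 670.7 kN; take 596.2 kN (yield).
Governing: min(1032.6, 596.2) = 596.2 kN → base-metal shear.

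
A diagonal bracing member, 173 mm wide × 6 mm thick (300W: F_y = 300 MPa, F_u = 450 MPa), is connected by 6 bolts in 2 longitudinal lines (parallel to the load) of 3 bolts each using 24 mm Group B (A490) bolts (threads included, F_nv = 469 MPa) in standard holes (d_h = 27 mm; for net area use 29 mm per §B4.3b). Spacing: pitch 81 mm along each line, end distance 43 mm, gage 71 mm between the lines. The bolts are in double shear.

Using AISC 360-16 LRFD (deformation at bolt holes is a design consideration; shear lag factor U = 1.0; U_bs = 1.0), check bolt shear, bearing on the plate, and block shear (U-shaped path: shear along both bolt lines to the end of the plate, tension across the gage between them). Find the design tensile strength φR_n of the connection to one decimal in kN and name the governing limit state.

Bolt shear: A_b = π(24)²/4 = 452.39 mm². φR_n = 0.75 × 469 × 452.39 × 6 × 2 = 1909.5 kN.
Bearing (6 mm plate, F_u = 450 MPa): end bolts L_c = 43 − 27/2 = 29.5, R_n = min(1.2×29.5×6×450, 2.4×24×6×450) = 95.58 kN/bolt; interior L_c = 81 − 27 = 54, R_n = 155.52 kN/bolt. φR_n = 0.75 × (2×95.58 + 4×155.52) = 609.9 kN.
Block shear: shear path 2×[43+2×81] = 2×205 mm, A_gv = 2460, A_nv = 2×(205 − 2.5×29)×6 = 1590 mm²; tension across gage: (71 − 1×29)×6 = 252 mm². R_n = min(0.6×450×1590, 0.6×300×2460) + 1.0×450×252 = min(429.3, 442.8) + 113.4 = 542.7 kN. φR_n = 0.75 × 542.7 = 407.0 kN.
Governing: min(1909.5, 609.9, 407.0) = 407.0 kN → block shear.

407.0 kN (block shear governs)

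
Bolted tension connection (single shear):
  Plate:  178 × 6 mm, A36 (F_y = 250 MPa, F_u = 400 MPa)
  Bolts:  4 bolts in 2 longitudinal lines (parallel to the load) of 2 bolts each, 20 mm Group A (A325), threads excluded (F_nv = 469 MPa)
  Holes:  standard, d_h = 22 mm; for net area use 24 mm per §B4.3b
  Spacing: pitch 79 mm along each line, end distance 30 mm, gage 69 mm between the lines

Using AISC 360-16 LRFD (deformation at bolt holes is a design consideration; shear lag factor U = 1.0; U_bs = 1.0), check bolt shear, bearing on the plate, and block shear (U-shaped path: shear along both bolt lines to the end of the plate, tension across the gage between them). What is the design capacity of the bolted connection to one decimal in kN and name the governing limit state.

Bolt shear: A_b = π(20)²/4 = 314.16 mm². φR_n = 0.75 × 469 × 314.16 × 4 × 1 = 442.0 kN.
Bearing (6 mm plate, F_u = 400 MPa): end bolts L_c = 30 − 22/2 = 19, R_n = min(1.2×19×6×400, 2.4×20×6×400) = 54.72 kN/bolt; interior L_c = 79 − 22 = 57, R_n = 115.2 kN/bolt. φR_n = 0.75 × (2×54.72 + 2×115.2) = 254.9 kN.
Block shear: shear path 2×[30+1×79] = 2×109 mm, A_gv = 1308, A_nv = 2×(109 − 1.5×24)×6 = 876 mm²; tension across gage: (69 − 1×24)×6 = 270 mm². R_n = min(0.6×400×876, 0.6×250×1308) + 1.0×400×270 = min(210.24, 196.2) + 108 = 304.2 kN. φR_n = 0.75 × 304.2 = 228.2 kN.
Governing: min(442.0, 254.9, 228.2) = 228.2 kN → block shear.

228.2 kN (block shear governs)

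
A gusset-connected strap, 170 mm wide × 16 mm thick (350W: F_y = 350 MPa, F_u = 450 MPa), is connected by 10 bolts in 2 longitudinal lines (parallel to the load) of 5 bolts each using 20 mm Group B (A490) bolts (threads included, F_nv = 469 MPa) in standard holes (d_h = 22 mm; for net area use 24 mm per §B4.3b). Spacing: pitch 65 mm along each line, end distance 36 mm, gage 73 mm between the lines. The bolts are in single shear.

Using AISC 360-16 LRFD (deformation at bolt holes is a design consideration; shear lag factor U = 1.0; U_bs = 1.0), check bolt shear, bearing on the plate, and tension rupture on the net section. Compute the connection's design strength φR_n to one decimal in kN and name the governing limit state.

Bolt shear: A_b = π(20)²/4 = 314.16 mm². φR_n = 0.75 × 469 × 314.16 × 10 × 1 = 1105.1 kN.
Bearing (16 mm plate, F_u = 450 MPa): end bolts L_c = 36 − 22/2 = 25, R_n = min(1.2×25×16×450, 2.4×20×16×450) = 216 kN/bolt; interior L_c = 65 − 22 = 43, R_n = 345.6 kN/bolt. φR_n = 0.75 × (2×216 + 8×345.6) = 2397.6 kN.
Tension rupture (net): A_n = (170 − 2×24)×16 = 1952 mm² (U = 1.0, A_e = A_n). φR_n = 0.75 × 450 × 1952 = 658.8 kN.
Governing: min(1105.1, 2397.6, 658.8) = 658.8 kN → net-section rupture.

658.8 kN (net-section rupture governs)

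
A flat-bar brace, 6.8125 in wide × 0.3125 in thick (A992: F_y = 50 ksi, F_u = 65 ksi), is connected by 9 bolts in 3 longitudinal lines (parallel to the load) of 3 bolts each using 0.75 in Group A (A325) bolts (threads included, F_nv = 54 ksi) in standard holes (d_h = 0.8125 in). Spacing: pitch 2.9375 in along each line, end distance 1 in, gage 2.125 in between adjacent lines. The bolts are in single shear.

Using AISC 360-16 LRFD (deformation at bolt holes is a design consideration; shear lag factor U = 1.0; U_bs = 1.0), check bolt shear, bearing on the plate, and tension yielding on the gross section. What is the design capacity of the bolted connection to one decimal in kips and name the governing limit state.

Bolt shear: A_b = π(0.75)²/4 = 0.44179 in². φR_n = 0.75 × 54 × 0.44179 × 9 × 1 = 161.0 kips.
Bearing (0.3125 in plate, F_u = 65 ksi): end bolts L_c = 1 − 0.8125/2 = 0.59375, R_n = min(1.2×0.59375×0.3125×65, 2.4×0.75×0.3125×65) = 14.473 kips/bolt; interior L_c = 2.9375 − 0.8125 = 2.125, R_n = 36.563 kips/bolt. φR_n = 0.75 × (3×14.473 + 6×36.563) = 197.1 kips.
Tension yield (gross): A_g = 6.8125×0.3125 = 2.1289 in². φR_n = 0.90 × 50 × 2.1289 = 95.8 kips.
Governing: min(161.0, 197.1, 95.8) = 95.8 kips → gross-section yield.

95.8 kips (gross-section yield governs)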